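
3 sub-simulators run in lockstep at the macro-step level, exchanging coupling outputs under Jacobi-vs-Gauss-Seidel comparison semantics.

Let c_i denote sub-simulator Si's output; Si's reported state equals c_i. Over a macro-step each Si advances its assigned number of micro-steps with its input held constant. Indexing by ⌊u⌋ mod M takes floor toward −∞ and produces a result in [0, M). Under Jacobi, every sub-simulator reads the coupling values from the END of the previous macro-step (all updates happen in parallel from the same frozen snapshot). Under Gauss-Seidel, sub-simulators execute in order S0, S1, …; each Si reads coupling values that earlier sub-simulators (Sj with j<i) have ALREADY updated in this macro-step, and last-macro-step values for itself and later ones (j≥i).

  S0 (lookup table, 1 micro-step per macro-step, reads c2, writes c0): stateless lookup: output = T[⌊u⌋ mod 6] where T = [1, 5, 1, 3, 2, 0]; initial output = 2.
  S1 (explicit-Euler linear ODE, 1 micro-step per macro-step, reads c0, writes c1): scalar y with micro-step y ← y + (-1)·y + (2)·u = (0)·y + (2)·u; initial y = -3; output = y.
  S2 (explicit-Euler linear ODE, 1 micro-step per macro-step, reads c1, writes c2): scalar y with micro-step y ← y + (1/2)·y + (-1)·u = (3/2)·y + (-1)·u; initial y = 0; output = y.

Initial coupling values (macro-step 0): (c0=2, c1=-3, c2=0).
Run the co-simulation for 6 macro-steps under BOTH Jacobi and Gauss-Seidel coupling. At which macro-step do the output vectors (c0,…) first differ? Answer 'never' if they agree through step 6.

first divergence at macro-step: 1

[Jacobi] macro 1: S0 reads c2=0 → after 1×micro: 1; S1 reads c0=2 → after 1×micro: 4; S2 reads c1=-3 → after 1×micro: 3 ⇒ (c0=1, c1=4, c2=3)
[Jacobi] macro 2: S0 reads c2=3 → after 1×micro: 3; S1 reads c0=1 → after 1×micro: 2; S2 reads c1=4 → after 1×micro: 1/2 ⇒ (c0=3, c1=2, c2=1/2)
[Jacobi] macro 3: S0 reads c2=1/2 → after 1×micro: 1; S1 reads c0=3 → after 1×micro: 6; S2 reads c1=2 → after 1×micro: -5/4 ⇒ (c0=1, c1=6, c2=-5/4)
[Jacobi] macro 4: S0 reads c2=-5/4 → after 1×micro: 2; S1 reads c0=1 → after 1×micro: 2; S2 reads c1=6 → after 1×micro: -63/8 ⇒ (c0=2, c1=2, c2=-63/8)
[Jacobi] macro 5: S0 reads c2=-63/8 → after 1×micro: 2; S1 reads c0=2 → after 1×micro: 4; S2 reads c1=2 → after 1×micro: -221/16 ⇒ (c0=2, c1=4, c2=-221/16)
[Jacobi] macro 6: S0 reads c2=-221/16 → after 1×micro: 2; S1 reads c0=2 → after 1×micro: 4; S2 reads c1=4 → after 1×micro: -791/32 ⇒ (c0=2, c1=4, c2=-791/32)
[Gauss-Seidel] macro 1: S0 reads c2=0 → after 1×micro: 1; S1 reads c0=1 → after 1×micro: 2; S2 reads c1=2 → after 1×micro: -2 ⇒ (c0=1, c1=2, c2=-2)
[Gauss-Seidel] macro 2: S0 reads c2=-2 → after 1×micro: 2; S1 reads c0=2 → after 1×micro: 4; S2 reads c1=4 → after 1×micro: -7 ⇒ (c0=2, c1=4, c2=-7)
[Gauss-Seidel] macro 3: S0 reads c2=-7 → after 1×micro: 0; S1 reads c0=0 → after 1×micro: 0; S2 reads c1=0 → after 1×micro: -21/2 ⇒ (c0=0, c1=0, c2=-21/2)
[Gauss-Seidel] macro 4: S0 reads c2=-21/2 → after 1×micro: 5; S1 reads c0=5 → after 1×micro: 10; S2 reads c1=10 → after 1×micro: -103/4 ⇒ (c0=5, c1=10, c2=-103/4)
[Gauss-Seidel] macro 5: S0 reads c2=-103/4 → after 1×micro: 2; S1 reads c0=2 → after 1×micro: 4; S2 reads c1=4 → after 1×micro: -341/8 ⇒ (c0=2, c1=4, c2=-341/8)
[Gauss-Seidel] macro 6: S0 reads c2=-341/8 → after 1×micro: 0; S1 reads c0=0 → after 1×micro: 0; S2 reads c1=0 → after 1×micro: -1023/16 ⇒ (c0=0, c1=0, c2=-1023/16)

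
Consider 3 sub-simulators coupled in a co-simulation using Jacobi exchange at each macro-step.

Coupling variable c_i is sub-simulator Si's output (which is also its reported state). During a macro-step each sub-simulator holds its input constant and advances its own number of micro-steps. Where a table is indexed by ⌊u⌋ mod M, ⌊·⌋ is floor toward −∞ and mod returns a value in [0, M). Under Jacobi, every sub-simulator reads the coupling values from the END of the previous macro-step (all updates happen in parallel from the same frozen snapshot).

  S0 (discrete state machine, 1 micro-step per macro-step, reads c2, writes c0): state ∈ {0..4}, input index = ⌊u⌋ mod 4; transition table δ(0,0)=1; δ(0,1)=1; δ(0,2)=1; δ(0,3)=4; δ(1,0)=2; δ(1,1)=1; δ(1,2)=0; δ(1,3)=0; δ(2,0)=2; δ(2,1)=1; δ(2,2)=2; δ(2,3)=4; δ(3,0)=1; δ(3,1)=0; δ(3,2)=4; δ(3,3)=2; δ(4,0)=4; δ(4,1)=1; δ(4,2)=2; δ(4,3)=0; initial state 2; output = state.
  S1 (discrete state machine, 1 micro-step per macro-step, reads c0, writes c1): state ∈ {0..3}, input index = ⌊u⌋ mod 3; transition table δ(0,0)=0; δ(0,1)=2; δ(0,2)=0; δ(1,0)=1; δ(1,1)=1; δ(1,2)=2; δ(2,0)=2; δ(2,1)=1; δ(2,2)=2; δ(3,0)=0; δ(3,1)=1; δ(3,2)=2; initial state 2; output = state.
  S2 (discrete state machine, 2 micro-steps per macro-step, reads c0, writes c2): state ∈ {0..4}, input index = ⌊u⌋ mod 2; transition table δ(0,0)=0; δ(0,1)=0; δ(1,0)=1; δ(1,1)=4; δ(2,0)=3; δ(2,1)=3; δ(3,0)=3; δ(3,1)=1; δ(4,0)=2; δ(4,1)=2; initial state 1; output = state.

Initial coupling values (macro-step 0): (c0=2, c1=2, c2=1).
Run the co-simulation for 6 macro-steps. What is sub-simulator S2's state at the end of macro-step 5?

S2 state at macro-step 5 = 2

macro 1: S0 reads c2=1 → after 1×micro: 1; S1 reads c0=2 → after 1×micro: 2; S2 reads c0=2 → after 2×micro: 1 ⇒ (c0=1, c1=2, c2=1)
macro 2: S0 reads c2=1 → after 1×micro: 1; S1 reads c0=1 → after 1×micro: 1; S2 reads c0=1 → after 2×micro: 2 ⇒ (c0=1, c1=1, c2=2)
macro 3: S0 reads c2=2 → after 1×micro: 0; S1 reads c0=1 → after 1×micro: 1; S2 reads c0=1 → after 2×micro: 1 ⇒ (c0=0, c1=1, c2=1)
macro 4: S0 reads c2=1 → after 1×micro: 1; S1 reads c0=0 → after 1×micro: 1; S2 reads c0=0 → after 2×micro: 1 ⇒ (c0=1, c1=1, c2=1)
macro 5: S0 reads c2=1 → after 1×micro: 1; S1 reads c0=1 → after 1×micro: 1; S2 reads c0=1 → after 2×micro: 2 ⇒ (c0=1, c1=1, c2=2)
macro 6: S0 reads c2=2 → after 1×micro: 0; S1 reads c0=1 → after 1×micro: 1; S2 reads c0=1 → after 2×micro: 1 ⇒ (c0=0, c1=1, c2=1)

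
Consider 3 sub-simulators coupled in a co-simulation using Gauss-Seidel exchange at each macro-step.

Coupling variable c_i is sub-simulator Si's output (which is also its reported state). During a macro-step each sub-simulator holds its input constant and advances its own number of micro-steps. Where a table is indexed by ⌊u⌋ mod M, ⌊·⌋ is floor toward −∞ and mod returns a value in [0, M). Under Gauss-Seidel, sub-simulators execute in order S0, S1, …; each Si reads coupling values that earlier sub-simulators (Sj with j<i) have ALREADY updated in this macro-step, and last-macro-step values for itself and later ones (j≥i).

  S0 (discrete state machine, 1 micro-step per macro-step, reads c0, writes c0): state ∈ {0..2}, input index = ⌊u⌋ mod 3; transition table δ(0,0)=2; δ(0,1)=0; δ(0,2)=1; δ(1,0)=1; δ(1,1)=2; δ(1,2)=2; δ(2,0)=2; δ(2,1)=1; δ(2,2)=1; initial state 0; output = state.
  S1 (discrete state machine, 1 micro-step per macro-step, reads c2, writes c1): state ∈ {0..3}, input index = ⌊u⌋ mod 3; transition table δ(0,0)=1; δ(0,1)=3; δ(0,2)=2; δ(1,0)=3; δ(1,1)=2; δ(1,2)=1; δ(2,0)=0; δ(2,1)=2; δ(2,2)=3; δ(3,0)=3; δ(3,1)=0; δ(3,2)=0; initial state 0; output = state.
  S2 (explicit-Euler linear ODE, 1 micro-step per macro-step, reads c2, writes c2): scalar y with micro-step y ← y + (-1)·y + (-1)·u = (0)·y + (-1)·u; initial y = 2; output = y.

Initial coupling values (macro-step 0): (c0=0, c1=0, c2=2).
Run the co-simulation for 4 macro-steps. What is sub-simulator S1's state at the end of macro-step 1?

macro 1: S0 reads c0=0 → after 1×micro: 2; S1 reads c2=2 → after 1×micro: 2; S2 reads c2=2 → after 1×micro: -2 ⇒ (c0=2, c1=2, c2=-2)
macro 2: S0 reads c0=2 → after 1×micro: 1; S1 reads c2=-2 → after 1×micro: 2; S2 reads c2=-2 → after 1×micro: 2 ⇒ (c0=1, c1=2, c2=2)
macro 3: S0 reads c0=1 → after 1×micro: 2; S1 reads c2=2 → after 1×micro: 3; S2 reads c2=2 → after 1×micro: -2 ⇒ (c0=2, c1=3, c2=-2)
macro 4: S0 reads c0=2 → after 1×micro: 1; S1 reads c2=-2 → after 1×micro: 0; S2 reads c2=-2 → after 1×micro: 2 ⇒ (c0=1, c1=0, c2=2)

S1 state at macro-step 1 = 2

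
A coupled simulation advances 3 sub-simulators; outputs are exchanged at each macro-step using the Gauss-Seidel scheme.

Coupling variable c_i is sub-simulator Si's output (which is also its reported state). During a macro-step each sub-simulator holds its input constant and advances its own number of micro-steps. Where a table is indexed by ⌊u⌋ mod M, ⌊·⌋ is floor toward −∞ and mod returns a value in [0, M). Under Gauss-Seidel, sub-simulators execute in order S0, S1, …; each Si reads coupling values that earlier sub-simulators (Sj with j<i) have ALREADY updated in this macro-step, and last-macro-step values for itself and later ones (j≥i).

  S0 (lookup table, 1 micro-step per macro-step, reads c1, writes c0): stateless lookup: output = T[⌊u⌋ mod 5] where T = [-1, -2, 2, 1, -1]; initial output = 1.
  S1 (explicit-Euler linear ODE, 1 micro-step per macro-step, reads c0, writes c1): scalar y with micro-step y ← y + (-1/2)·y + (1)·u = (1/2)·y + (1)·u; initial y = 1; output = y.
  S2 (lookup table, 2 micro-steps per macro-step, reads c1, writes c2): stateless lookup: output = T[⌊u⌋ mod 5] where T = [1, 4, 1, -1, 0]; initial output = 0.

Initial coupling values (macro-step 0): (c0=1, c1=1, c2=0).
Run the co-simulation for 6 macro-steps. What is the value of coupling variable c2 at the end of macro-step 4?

macro 1: S0 reads c1=1 → after 1×micro: -2; S1 reads c0=-2 → after 1×micro: -3/2; S2 reads c1=-3/2 → after 2×micro: -1 ⇒ (c0=-2, c1=-3/2, c2=-1)
macro 2: S0 reads c1=-3/2 → after 1×micro: 1; S1 reads c0=1 → after 1×micro: 1/4; S2 reads c1=1/4 → after 2×micro: 1 ⇒ (c0=1, c1=1/4, c2=1)
macro 3: S0 reads c1=1/4 → after 1×micro: -1; S1 reads c0=-1 → after 1×micro: -7/8; S2 reads c1=-7/8 → after 2×micro: 0 ⇒ (c0=-1, c1=-7/8, c2=0)
macro 4: S0 reads c1=-7/8 → after 1×micro: -1; S1 reads c0=-1 → after 1×micro: -23/16; S2 reads c1=-23/16 → after 2×micro: -1 ⇒ (c0=-1, c1=-23/16, c2=-1)
macro 5: S0 reads c1=-23/16 → after 1×micro: 1; S1 reads c0=1 → after 1×micro: 9/32; S2 reads c1=9/32 → after 2×micro: 1 ⇒ (c0=1, c1=9/32, c2=1)
macro 6: S0 reads c1=9/32 → after 1×micro: -1; S1 reads c0=-1 → after 1×micro: -55/64; S2 reads c1=-55/64 → after 2×micro: 0 ⇒ (c0=-1, c1=-55/64, c2=0)

c2 at macro-step 4 = -1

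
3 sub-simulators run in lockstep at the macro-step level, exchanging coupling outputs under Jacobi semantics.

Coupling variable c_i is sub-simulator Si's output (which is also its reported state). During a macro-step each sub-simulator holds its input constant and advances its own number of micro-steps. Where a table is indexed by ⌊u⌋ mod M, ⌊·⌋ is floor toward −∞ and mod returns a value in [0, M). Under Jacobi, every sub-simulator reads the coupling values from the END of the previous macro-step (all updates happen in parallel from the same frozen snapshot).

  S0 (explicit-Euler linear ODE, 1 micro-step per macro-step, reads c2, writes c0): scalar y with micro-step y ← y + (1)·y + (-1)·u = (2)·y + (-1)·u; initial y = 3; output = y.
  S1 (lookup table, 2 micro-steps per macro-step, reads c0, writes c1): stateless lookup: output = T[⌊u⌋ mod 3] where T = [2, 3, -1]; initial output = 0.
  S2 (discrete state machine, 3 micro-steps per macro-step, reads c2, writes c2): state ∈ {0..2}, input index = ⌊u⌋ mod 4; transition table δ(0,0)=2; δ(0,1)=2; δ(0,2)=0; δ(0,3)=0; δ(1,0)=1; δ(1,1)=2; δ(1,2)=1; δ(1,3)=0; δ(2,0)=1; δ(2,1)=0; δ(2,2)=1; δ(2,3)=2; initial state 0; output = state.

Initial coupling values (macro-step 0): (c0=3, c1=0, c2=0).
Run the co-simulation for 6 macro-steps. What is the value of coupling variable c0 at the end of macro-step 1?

macro 1: S0 reads c2=0 → after 1×micro: 6; S1 reads c0=3 → after 2×micro: 2; S2 reads c2=0 → after 3×micro: 1 ⇒ (c0=6, c1=2, c2=1)
macro 2: S0 reads c2=1 → after 1×micro: 11; S1 reads c0=6 → after 2×micro: 2; S2 reads c2=1 → after 3×micro: 2 ⇒ (c0=11, c1=2, c2=2)
macro 3: S0 reads c2=2 → after 1×micro: 20; S1 reads c0=11 → after 2×micro: -1; S2 reads c2=2 → after 3×micro: 1 ⇒ (c0=20, c1=-1, c2=1)
macro 4: S0 reads c2=1 → after 1×micro: 39; S1 reads c0=20 → after 2×micro: -1; S2 reads c2=1 → after 3×micro: 2 ⇒ (c0=39, c1=-1, c2=2)
macro 5: S0 reads c2=2 → after 1×micro: 76; S1 reads c0=39 → after 2×micro: 2; S2 reads c2=2 → after 3×micro: 1 ⇒ (c0=76, c1=2, c2=1)
macro 6: S0 reads c2=1 → after 1×micro: 151; S1 reads c0=76 → after 2×micro: 3; S2 reads c2=1 → after 3×micro: 2 ⇒ (c0=151, c1=3, c2=2)

c0 at macro-step 1 = 6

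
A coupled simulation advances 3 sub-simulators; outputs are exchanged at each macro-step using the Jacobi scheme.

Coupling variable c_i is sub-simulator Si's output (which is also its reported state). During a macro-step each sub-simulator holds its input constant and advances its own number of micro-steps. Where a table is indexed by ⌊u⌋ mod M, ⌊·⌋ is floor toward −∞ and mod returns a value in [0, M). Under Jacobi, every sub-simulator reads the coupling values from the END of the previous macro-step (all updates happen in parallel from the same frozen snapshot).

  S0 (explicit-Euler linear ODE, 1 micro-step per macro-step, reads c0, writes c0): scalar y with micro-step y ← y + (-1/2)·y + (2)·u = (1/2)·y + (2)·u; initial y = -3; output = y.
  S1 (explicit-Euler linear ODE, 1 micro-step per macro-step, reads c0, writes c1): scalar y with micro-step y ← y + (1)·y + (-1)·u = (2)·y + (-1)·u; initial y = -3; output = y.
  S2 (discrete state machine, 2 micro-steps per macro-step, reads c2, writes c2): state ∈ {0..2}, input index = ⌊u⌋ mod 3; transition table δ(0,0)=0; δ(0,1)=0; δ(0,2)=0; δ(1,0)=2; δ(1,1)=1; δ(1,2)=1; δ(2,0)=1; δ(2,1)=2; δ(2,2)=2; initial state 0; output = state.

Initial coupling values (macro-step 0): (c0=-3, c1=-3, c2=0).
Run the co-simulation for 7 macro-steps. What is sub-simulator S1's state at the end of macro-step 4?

S1 state at macro-step 4 = 723/8

macro 1: S0 reads c0=-3 → after 1×micro: -15/2; S1 reads c0=-3 → after 1×micro: -3; S2 reads c2=0 → after 2×micro: 0 ⇒ (c0=-15/2, c1=-3, c2=0)
macro 2: S0 reads c0=-15/2 → after 1×micro: -75/4; S1 reads c0=-15/2 → after 1×micro: 3/2; S2 reads c2=0 → after 2×micro: 0 ⇒ (c0=-75/4, c1=3/2, c2=0)
macro 3: S0 reads c0=-75/4 → after 1×micro: -375/8; S1 reads c0=-75/4 → after 1×micro: 87/4; S2 reads c2=0 → after 2×micro: 0 ⇒ (c0=-375/8, c1=87/4, c2=0)
macro 4: S0 reads c0=-375/8 → after 1×micro: -1875/16; S1 reads c0=-375/8 → after 1×micro: 723/8; S2 reads c2=0 → after 2×micro: 0 ⇒ (c0=-1875/16, c1=723/8, c2=0)
macro 5: S0 reads c0=-1875/16 → after 1×micro: -9375/32; S1 reads c0=-1875/16 → after 1×micro: 4767/16; S2 reads c2=0 → after 2×micro: 0 ⇒ (c0=-9375/32, c1=4767/16, c2=0)
macro 6: S0 reads c0=-9375/32 → after 1×micro: -46875/64; S1 reads c0=-9375/32 → after 1×micro: 28443/32; S2 reads c2=0 → after 2×micro: 0 ⇒ (c0=-46875/64, c1=28443/32, c2=0)
macro 7: S0 reads c0=-46875/64 → after 1×micro: -234375/128; S1 reads c0=-46875/64 → after 1×micro: 160647/64; S2 reads c2=0 → after 2×micro: 0 ⇒ (c0=-234375/128, c1=160647/64, c2=0)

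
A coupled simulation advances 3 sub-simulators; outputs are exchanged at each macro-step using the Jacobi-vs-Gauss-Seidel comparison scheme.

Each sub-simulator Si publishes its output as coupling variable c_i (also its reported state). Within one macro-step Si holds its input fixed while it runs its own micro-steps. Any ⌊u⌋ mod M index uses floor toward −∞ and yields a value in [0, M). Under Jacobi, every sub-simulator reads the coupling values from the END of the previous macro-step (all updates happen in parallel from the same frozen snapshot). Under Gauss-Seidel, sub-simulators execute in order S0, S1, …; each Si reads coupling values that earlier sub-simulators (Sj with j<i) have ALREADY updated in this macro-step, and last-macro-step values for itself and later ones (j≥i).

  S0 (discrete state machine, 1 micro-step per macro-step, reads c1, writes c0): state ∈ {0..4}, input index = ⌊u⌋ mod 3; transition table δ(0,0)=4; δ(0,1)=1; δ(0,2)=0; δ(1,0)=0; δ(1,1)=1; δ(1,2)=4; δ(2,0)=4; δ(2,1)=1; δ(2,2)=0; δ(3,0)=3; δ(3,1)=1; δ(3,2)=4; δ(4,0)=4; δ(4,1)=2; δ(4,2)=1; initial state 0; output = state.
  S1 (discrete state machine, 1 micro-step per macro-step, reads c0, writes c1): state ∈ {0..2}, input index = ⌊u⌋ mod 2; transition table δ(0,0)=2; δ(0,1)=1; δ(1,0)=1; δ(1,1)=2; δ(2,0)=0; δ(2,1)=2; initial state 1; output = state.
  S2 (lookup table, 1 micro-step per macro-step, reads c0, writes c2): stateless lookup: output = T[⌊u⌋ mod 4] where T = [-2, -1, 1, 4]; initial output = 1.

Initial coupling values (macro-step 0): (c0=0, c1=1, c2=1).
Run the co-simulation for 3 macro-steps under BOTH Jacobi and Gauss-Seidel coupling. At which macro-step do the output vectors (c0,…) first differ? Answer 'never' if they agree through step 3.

first divergence at macro-step: 1

[Jacobi] macro 1: S0 reads c1=1 → after 1×micro: 1; S1 reads c0=0 → after 1×micro: 1; S2 reads c0=0 → after 1×micro: -2 ⇒ (c0=1, c1=1, c2=-2)
[Jacobi] macro 2: S0 reads c1=1 → after 1×micro: 1; S1 reads c0=1 → after 1×micro: 2; S2 reads c0=1 → after 1×micro: -1 ⇒ (c0=1, c1=2, c2=-1)
[Jacobi] macro 3: S0 reads c1=2 → after 1×micro: 4; S1 reads c0=1 → after 1×micro: 2; S2 reads c0=1 → after 1×micro: -1 ⇒ (c0=4, c1=2, c2=-1)
[Gauss-Seidel] macro 1: S0 reads c1=1 → after 1×micro: 1; S1 reads c0=1 → after 1×micro: 2; S2 reads c0=1 → after 1×micro: -1 ⇒ (c0=1, c1=2, c2=-1)
[Gauss-Seidel] macro 2: S0 reads c1=2 → after 1×micro: 4; S1 reads c0=4 → after 1×micro: 0; S2 reads c0=4 → after 1×micro: -2 ⇒ (c0=4, c1=0, c2=-2)
[Gauss-Seidel] macro 3: S0 reads c1=0 → after 1×micro: 4; S1 reads c0=4 → after 1×micro: 2; S2 reads c0=4 → after 1×micro: -2 ⇒ (c0=4, c1=2, c2=-2)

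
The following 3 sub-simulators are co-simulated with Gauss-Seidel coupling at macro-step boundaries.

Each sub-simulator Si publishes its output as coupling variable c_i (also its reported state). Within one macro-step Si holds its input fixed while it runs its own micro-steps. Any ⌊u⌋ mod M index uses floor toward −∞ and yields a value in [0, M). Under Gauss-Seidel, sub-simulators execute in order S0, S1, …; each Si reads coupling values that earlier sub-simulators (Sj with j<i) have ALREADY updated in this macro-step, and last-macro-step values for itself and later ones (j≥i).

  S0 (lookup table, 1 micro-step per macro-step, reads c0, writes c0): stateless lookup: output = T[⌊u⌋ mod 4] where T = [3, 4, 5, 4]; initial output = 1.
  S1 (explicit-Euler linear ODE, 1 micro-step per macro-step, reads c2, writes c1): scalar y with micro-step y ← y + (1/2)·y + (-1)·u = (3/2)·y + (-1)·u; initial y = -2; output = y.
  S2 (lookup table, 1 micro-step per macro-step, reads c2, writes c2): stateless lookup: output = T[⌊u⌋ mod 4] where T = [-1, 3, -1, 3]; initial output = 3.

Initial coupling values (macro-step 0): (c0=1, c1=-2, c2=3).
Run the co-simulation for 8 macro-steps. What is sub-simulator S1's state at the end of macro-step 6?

macro 1: S0 reads c0=1 → after 1×micro: 4; S1 reads c2=3 → after 1×micro: -6; S2 reads c2=3 → after 1×micro: 3 ⇒ (c0=4, c1=-6, c2=3)
macro 2: S0 reads c0=4 → after 1×micro: 3; S1 reads c2=3 → after 1×micro: -12; S2 reads c2=3 → after 1×micro: 3 ⇒ (c0=3, c1=-12, c2=3)
macro 3: S0 reads c0=3 → after 1×micro: 4; S1 reads c2=3 → after 1×micro: -21; S2 reads c2=3 → after 1×micro: 3 ⇒ (c0=4, c1=-21, c2=3)
macro 4: S0 reads c0=4 → after 1×micro: 3; S1 reads c2=3 → after 1×micro: -69/2; S2 reads c2=3 → after 1×micro: 3 ⇒ (c0=3, c1=-69/2, c2=3)
macro 5: S0 reads c0=3 → after 1×micro: 4; S1 reads c2=3 → after 1×micro: -219/4; S2 reads c2=3 → after 1×micro: 3 ⇒ (c0=4, c1=-219/4, c2=3)
macro 6: S0 reads c0=4 → after 1×micro: 3; S1 reads c2=3 → after 1×micro: -681/8; S2 reads c2=3 → after 1×micro: 3 ⇒ (c0=3, c1=-681/8, c2=3)
macro 7: S0 reads c0=3 → after 1×micro: 4; S1 reads c2=3 → after 1×micro: -2091/16; S2 reads c2=3 → after 1×micro: 3 ⇒ (c0=4, c1=-2091/16, c2=3)
macro 8: S0 reads c0=4 → after 1×micro: 3; S1 reads c2=3 → after 1×micro: -6369/32; S2 reads c2=3 → after 1×micro: 3 ⇒ (c0=3, c1=-6369/32, c2=3)

S1 state at macro-step 6 = -681/8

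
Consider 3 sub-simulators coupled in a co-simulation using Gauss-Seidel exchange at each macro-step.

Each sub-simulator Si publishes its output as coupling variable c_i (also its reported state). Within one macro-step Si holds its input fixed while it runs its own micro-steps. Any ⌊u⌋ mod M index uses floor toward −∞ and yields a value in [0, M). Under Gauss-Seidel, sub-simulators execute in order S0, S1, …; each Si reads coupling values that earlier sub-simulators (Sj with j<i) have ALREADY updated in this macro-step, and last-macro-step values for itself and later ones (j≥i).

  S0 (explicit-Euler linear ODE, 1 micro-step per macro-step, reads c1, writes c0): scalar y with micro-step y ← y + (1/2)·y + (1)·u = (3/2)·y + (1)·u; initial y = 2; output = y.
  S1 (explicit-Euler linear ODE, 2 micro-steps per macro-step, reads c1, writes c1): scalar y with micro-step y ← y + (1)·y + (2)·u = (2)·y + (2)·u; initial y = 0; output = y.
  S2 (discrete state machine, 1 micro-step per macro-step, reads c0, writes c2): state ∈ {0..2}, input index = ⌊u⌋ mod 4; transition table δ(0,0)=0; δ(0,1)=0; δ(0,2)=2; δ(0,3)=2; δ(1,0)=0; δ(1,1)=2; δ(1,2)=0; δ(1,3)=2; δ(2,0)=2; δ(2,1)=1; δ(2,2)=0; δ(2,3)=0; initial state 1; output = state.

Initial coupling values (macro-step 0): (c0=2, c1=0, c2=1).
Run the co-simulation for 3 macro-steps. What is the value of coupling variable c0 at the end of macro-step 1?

macro 1: S0 reads c1=0 → after 1×micro: 3; S1 reads c1=0 → after 2×micro: 0; S2 reads c0=3 → after 1×micro: 2 ⇒ (c0=3, c1=0, c2=2)
macro 2: S0 reads c1=0 → after 1×micro: 9/2; S1 reads c1=0 → after 2×micro: 0; S2 reads c0=9/2 → after 1×micro: 2 ⇒ (c0=9/2, c1=0, c2=2)
macro 3: S0 reads c1=0 → after 1×micro: 27/4; S1 reads c1=0 → after 2×micro: 0; S2 reads c0=27/4 → after 1×micro: 0 ⇒ (c0=27/4, c1=0, c2=0)

c0 at macro-step 1 = 3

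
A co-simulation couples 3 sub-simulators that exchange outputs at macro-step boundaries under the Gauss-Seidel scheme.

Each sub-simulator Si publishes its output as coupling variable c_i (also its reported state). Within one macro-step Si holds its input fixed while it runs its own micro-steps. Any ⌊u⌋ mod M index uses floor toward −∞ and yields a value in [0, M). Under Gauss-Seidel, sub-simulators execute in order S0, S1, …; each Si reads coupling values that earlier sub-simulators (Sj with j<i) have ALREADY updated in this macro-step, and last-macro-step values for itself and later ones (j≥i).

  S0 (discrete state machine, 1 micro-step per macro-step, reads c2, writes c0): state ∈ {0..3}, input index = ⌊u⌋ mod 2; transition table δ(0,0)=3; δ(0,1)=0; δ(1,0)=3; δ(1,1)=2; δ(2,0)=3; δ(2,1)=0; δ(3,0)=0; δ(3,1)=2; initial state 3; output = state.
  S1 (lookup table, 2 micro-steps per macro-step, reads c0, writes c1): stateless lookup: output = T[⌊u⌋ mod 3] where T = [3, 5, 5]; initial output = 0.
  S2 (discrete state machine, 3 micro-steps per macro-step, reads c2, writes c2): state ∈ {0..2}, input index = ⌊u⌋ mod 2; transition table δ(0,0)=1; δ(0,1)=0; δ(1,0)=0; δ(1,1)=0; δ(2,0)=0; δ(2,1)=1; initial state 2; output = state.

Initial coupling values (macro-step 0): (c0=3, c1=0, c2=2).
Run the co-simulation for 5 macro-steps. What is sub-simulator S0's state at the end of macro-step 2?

macro 1: S0 reads c2=2 → after 1×micro: 0; S1 reads c0=0 → after 2×micro: 3; S2 reads c2=2 → after 3×micro: 0 ⇒ (c0=0, c1=3, c2=0)
macro 2: S0 reads c2=0 → after 1×micro: 3; S1 reads c0=3 → after 2×micro: 3; S2 reads c2=0 → after 3×micro: 1 ⇒ (c0=3, c1=3, c2=1)
macro 3: S0 reads c2=1 → after 1×micro: 2; S1 reads c0=2 → after 2×micro: 5; S2 reads c2=1 → after 3×micro: 0 ⇒ (c0=2, c1=5, c2=0)
macro 4: S0 reads c2=0 → after 1×micro: 3; S1 reads c0=3 → after 2×micro: 3; S2 reads c2=0 → after 3×micro: 1 ⇒ (c0=3, c1=3, c2=1)
macro 5: S0 reads c2=1 → after 1×micro: 2; S1 reads c0=2 → after 2×micro: 5; S2 reads c2=1 → after 3×micro: 0 ⇒ (c0=2, c1=5, c2=0)

S0 state at macro-step 2 = 3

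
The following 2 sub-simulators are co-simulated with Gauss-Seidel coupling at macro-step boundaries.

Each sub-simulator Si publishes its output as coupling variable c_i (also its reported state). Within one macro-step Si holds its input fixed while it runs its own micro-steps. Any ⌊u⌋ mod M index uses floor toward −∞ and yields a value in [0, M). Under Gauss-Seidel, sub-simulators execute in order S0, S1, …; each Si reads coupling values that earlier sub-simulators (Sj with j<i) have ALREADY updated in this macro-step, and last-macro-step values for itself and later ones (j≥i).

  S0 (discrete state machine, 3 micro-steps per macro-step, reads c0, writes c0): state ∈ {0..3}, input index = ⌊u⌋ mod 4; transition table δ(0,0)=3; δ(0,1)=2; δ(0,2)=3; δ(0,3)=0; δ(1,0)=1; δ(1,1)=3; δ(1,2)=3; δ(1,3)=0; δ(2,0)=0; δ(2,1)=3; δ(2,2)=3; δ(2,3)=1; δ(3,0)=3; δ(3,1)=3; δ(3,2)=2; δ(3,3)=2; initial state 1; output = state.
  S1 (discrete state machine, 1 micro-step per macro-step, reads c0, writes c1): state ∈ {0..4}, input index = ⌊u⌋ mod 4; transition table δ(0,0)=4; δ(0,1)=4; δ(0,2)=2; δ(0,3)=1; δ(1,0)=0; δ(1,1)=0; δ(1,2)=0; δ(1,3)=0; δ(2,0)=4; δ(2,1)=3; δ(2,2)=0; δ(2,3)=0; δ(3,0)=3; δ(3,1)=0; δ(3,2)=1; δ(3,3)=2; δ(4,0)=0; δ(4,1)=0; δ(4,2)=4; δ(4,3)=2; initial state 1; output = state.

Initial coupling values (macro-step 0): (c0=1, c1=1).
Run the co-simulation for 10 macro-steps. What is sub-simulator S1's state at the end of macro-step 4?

S1 state at macro-step 4 = 4

macro 1: S0 reads c0=1 → after 3×micro: 3; S1 reads c0=3 → after 1×micro: 0 ⇒ (c0=3, c1=0)
macro 2: S0 reads c0=3 → after 3×micro: 0; S1 reads c0=0 → after 1×micro: 4 ⇒ (c0=0, c1=4)
macro 3: S0 reads c0=0 → after 3×micro: 3; S1 reads c0=3 → after 1×micro: 2 ⇒ (c0=3, c1=2)
macro 4: S0 reads c0=3 → after 3×micro: 0; S1 reads c0=0 → after 1×micro: 4 ⇒ (c0=0, c1=4)
macro 5: S0 reads c0=0 → after 3×micro: 3; S1 reads c0=3 → after 1×micro: 2 ⇒ (c0=3, c1=2)
macro 6: S0 reads c0=3 → after 3×micro: 0; S1 reads c0=0 → after 1×micro: 4 ⇒ (c0=0, c1=4)
macro 7: S0 reads c0=0 → after 3×micro: 3; S1 reads c0=3 → after 1×micro: 2 ⇒ (c0=3, c1=2)
macro 8: S0 reads c0=3 → after 3×micro: 0; S1 reads c0=0 → after 1×micro: 4 ⇒ (c0=0, c1=4)
macro 9: S0 reads c0=0 → after 3×micro: 3; S1 reads c0=3 → after 1×micro: 2 ⇒ (c0=3, c1=2)
macro 10: S0 reads c0=3 → after 3×micro: 0; S1 reads c0=0 → after 1×micro: 4 ⇒ (c0=0, c1=4)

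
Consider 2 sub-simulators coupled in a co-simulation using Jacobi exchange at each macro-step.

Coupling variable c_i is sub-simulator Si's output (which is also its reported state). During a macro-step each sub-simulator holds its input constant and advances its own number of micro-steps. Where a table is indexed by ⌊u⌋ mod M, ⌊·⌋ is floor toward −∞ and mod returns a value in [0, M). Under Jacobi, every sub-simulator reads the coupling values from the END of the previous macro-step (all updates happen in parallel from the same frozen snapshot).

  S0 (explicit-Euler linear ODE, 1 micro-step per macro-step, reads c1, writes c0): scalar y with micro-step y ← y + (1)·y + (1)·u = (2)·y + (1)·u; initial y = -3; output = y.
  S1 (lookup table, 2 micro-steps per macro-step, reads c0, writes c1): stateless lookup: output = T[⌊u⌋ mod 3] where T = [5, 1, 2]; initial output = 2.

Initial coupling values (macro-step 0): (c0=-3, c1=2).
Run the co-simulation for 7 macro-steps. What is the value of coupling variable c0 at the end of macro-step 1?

c0 at macro-step 1 = -4

macro 1: S0 reads c1=2 → after 1×micro: -4; S1 reads c0=-3 → after 2×micro: 5 ⇒ (c0=-4, c1=5)
macro 2: S0 reads c1=5 → after 1×micro: -3; S1 reads c0=-4 → after 2×micro: 2 ⇒ (c0=-3, c1=2)
macro 3: S0 reads c1=2 → after 1×micro: -4; S1 reads c0=-3 → after 2×micro: 5 ⇒ (c0=-4, c1=5)
macro 4: S0 reads c1=5 → after 1×micro: -3; S1 reads c0=-4 → after 2×micro: 2 ⇒ (c0=-3, c1=2)
macro 5: S0 reads c1=2 → after 1×micro: -4; S1 reads c0=-3 → after 2×micro: 5 ⇒ (c0=-4, c1=5)
macro 6: S0 reads c1=5 → after 1×micro: -3; S1 reads c0=-4 → after 2×micro: 2 ⇒ (c0=-3, c1=2)
macro 7: S0 reads c1=2 → after 1×micro: -4; S1 reads c0=-3 → after 2×micro: 5 ⇒ (c0=-4, c1=5)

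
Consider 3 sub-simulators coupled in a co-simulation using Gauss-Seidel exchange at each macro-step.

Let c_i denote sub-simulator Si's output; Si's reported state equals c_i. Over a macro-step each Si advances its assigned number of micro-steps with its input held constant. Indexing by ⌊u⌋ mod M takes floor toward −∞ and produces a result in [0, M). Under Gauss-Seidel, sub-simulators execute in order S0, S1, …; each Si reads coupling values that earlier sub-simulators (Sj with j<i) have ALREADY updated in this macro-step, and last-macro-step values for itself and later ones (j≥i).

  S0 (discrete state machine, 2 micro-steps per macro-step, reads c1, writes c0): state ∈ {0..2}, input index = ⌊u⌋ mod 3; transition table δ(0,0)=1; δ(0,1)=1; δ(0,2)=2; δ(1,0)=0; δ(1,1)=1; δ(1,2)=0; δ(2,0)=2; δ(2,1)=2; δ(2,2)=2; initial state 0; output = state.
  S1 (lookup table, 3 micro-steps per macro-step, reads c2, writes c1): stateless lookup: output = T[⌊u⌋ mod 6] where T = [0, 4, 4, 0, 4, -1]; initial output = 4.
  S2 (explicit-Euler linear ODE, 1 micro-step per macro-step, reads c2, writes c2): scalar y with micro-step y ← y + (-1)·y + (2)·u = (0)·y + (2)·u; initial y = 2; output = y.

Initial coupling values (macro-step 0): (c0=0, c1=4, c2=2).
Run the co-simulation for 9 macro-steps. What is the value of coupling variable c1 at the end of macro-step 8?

c1 at macro-step 8 = 4

macro 1: S0 reads c1=4 → after 2×micro: 1; S1 reads c2=2 → after 3×micro: 4; S2 reads c2=2 → after 1×micro: 4 ⇒ (c0=1, c1=4, c2=4)
macro 2: S0 reads c1=4 → after 2×micro: 1; S1 reads c2=4 → after 3×micro: 4; S2 reads c2=4 → after 1×micro: 8 ⇒ (c0=1, c1=4, c2=8)
macro 3: S0 reads c1=4 → after 2×micro: 1; S1 reads c2=8 → after 3×micro: 4; S2 reads c2=8 → after 1×micro: 16 ⇒ (c0=1, c1=4, c2=16)
macro 4: S0 reads c1=4 → after 2×micro: 1; S1 reads c2=16 → after 3×micro: 4; S2 reads c2=16 → after 1×micro: 32 ⇒ (c0=1, c1=4, c2=32)
macro 5: S0 reads c1=4 → after 2×micro: 1; S1 reads c2=32 → after 3×micro: 4; S2 reads c2=32 → after 1×micro: 64 ⇒ (c0=1, c1=4, c2=64)
macro 6: S0 reads c1=4 → after 2×micro: 1; S1 reads c2=64 → after 3×micro: 4; S2 reads c2=64 → after 1×micro: 128 ⇒ (c0=1, c1=4, c2=128)
macro 7: S0 reads c1=4 → after 2×micro: 1; S1 reads c2=128 → after 3×micro: 4; S2 reads c2=128 → after 1×micro: 256 ⇒ (c0=1, c1=4, c2=256)
macro 8: S0 reads c1=4 → after 2×micro: 1; S1 reads c2=256 → after 3×micro: 4; S2 reads c2=256 → after 1×micro: 512 ⇒ (c0=1, c1=4, c2=512)
macro 9: S0 reads c1=4 → after 2×micro: 1; S1 reads c2=512 → after 3×micro: 4; S2 reads c2=512 → after 1×micro: 1024 ⇒ (c0=1, c1=4, c2=1024)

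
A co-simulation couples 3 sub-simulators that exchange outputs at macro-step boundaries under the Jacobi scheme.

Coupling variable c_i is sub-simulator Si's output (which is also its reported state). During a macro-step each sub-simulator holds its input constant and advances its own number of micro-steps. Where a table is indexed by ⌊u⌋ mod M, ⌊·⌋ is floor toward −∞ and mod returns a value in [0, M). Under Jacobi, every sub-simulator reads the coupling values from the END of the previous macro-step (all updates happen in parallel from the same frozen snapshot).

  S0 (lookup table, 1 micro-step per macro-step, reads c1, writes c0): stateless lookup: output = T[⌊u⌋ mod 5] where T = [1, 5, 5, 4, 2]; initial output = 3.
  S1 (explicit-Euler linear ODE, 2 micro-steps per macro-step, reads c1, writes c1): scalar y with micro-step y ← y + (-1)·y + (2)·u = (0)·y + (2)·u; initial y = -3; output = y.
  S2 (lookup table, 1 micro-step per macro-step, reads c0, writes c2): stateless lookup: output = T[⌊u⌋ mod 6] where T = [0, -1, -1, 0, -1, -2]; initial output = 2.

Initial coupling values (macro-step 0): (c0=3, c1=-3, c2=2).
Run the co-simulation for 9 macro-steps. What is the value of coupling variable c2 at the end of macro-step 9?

c2 at macro-step 9 = -2

macro 1: S0 reads c1=-3 → after 1×micro: 5; S1 reads c1=-3 → after 2×micro: -6; S2 reads c0=3 → after 1×micro: 0 ⇒ (c0=5, c1=-6, c2=0)
macro 2: S0 reads c1=-6 → after 1×micro: 2; S1 reads c1=-6 → after 2×micro: -12; S2 reads c0=5 → after 1×micro: -2 ⇒ (c0=2, c1=-12, c2=-2)
macro 3: S0 reads c1=-12 → after 1×micro: 4; S1 reads c1=-12 → after 2×micro: -24; S2 reads c0=2 → after 1×micro: -1 ⇒ (c0=4, c1=-24, c2=-1)
macro 4: S0 reads c1=-24 → after 1×micro: 5; S1 reads c1=-24 → after 2×micro: -48; S2 reads c0=4 → after 1×micro: -1 ⇒ (c0=5, c1=-48, c2=-1)
macro 5: S0 reads c1=-48 → after 1×micro: 5; S1 reads c1=-48 → after 2×micro: -96; S2 reads c0=5 → after 1×micro: -2 ⇒ (c0=5, c1=-96, c2=-2)
macro 6: S0 reads c1=-96 → after 1×micro: 2; S1 reads c1=-96 → after 2×micro: -192; S2 reads c0=5 → after 1×micro: -2 ⇒ (c0=2, c1=-192, c2=-2)
macro 7: S0 reads c1=-192 → after 1×micro: 4; S1 reads c1=-192 → after 2×micro: -384; S2 reads c0=2 → after 1×micro: -1 ⇒ (c0=4, c1=-384, c2=-1)
macro 8: S0 reads c1=-384 → after 1×micro: 5; S1 reads c1=-384 → after 2×micro: -768; S2 reads c0=4 → after 1×micro: -1 ⇒ (c0=5, c1=-768, c2=-1)
macro 9: S0 reads c1=-768 → after 1×micro: 5; S1 reads c1=-768 → after 2×micro: -1536; S2 reads c0=5 → after 1×micro: -2 ⇒ (c0=5, c1=-1536, c2=-2)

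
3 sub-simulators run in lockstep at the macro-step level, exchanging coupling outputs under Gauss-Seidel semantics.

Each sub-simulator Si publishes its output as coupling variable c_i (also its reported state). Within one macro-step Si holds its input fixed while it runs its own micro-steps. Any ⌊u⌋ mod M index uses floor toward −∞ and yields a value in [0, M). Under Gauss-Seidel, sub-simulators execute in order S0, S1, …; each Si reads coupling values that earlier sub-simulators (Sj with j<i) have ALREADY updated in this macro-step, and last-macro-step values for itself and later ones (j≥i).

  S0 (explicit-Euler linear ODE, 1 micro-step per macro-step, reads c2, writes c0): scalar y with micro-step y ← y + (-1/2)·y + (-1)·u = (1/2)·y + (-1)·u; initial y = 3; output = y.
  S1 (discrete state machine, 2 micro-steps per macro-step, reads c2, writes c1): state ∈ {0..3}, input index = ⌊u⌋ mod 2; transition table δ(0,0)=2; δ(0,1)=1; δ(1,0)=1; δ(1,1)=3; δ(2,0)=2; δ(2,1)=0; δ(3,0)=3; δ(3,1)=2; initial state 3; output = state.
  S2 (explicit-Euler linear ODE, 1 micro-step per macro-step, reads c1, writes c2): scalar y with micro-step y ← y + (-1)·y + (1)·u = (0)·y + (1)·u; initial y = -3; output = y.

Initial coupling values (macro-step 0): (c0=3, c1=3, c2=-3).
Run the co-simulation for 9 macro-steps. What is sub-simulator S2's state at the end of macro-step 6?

macro 1: S0 reads c2=-3 → after 1×micro: 9/2; S1 reads c2=-3 → after 2×micro: 0; S2 reads c1=0 → after 1×micro: 0 ⇒ (c0=9/2, c1=0, c2=0)
macro 2: S0 reads c2=0 → after 1×micro: 9/4; S1 reads c2=0 → after 2×micro: 2; S2 reads c1=2 → after 1×micro: 2 ⇒ (c0=9/4, c1=2, c2=2)
macro 3: S0 reads c2=2 → after 1×micro: -7/8; S1 reads c2=2 → after 2×micro: 2; S2 reads c1=2 → after 1×micro: 2 ⇒ (c0=-7/8, c1=2, c2=2)
macro 4: S0 reads c2=2 → after 1×micro: -39/16; S1 reads c2=2 → after 2×micro: 2; S2 reads c1=2 → after 1×micro: 2 ⇒ (c0=-39/16, c1=2, c2=2)
macro 5: S0 reads c2=2 → after 1×micro: -103/32; S1 reads c2=2 → after 2×micro: 2; S2 reads c1=2 → after 1×micro: 2 ⇒ (c0=-103/32, c1=2, c2=2)
macro 6: S0 reads c2=2 → after 1×micro: -231/64; S1 reads c2=2 → after 2×micro: 2; S2 reads c1=2 → after 1×micro: 2 ⇒ (c0=-231/64, c1=2, c2=2)
macro 7: S0 reads c2=2 → after 1×micro: -487/128; S1 reads c2=2 → after 2×micro: 2; S2 reads c1=2 → after 1×micro: 2 ⇒ (c0=-487/128, c1=2, c2=2)
macro 8: S0 reads c2=2 → after 1×micro: -999/256; S1 reads c2=2 → after 2×micro: 2; S2 reads c1=2 → after 1×micro: 2 ⇒ (c0=-999/256, c1=2, c2=2)
macro 9: S0 reads c2=2 → after 1×micro: -2023/512; S1 reads c2=2 → after 2×micro: 2; S2 reads c1=2 → after 1×micro: 2 ⇒ (c0=-2023/512, c1=2, c2=2)

S2 state at macro-step 6 = 2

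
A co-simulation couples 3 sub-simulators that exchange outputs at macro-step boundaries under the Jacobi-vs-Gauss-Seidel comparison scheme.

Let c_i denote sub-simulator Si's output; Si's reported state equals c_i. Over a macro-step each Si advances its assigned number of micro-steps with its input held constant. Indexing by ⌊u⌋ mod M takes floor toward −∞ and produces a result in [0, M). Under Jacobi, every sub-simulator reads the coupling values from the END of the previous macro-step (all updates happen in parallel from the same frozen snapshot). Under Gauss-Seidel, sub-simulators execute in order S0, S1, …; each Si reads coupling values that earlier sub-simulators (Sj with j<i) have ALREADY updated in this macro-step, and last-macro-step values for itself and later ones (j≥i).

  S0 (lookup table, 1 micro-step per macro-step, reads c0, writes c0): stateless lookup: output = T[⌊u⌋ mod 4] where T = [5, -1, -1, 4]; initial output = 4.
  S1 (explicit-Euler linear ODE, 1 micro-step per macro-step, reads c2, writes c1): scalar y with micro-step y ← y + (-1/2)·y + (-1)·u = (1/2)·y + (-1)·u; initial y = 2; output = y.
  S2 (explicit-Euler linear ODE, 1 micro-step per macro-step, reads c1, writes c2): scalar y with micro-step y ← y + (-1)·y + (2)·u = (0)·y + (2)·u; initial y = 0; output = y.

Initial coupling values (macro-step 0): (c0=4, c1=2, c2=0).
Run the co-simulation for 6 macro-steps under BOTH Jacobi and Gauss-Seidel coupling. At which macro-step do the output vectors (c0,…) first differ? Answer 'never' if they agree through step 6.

first divergence at macro-step: 1

[Jacobi] macro 1: S0 reads c0=4 → after 1×micro: 5; S1 reads c2=0 → after 1×micro: 1; S2 reads c1=2 → after 1×micro: 4 ⇒ (c0=5, c1=1, c2=4)
[Jacobi] macro 2: S0 reads c0=5 → after 1×micro: -1; S1 reads c2=4 → after 1×micro: -7/2; S2 reads c1=1 → after 1×micro: 2 ⇒ (c0=-1, c1=-7/2, c2=2)
[Jacobi] macro 3: S0 reads c0=-1 → after 1×micro: 4; S1 reads c2=2 → after 1×micro: -15/4; S2 reads c1=-7/2 → after 1×micro: -7 ⇒ (c0=4, c1=-15/4, c2=-7)
[Jacobi] macro 4: S0 reads c0=4 → after 1×micro: 5; S1 reads c2=-7 → after 1×micro: 41/8; S2 reads c1=-15/4 → after 1×micro: -15/2 ⇒ (c0=5, c1=41/8, c2=-15/2)
[Jacobi] macro 5: S0 reads c0=5 → after 1×micro: -1; S1 reads c2=-15/2 → after 1×micro: 161/16; S2 reads c1=41/8 → after 1×micro: 41/4 ⇒ (c0=-1, c1=161/16, c2=41/4)
[Jacobi] macro 6: S0 reads c0=-1 → after 1×micro: 4; S1 reads c2=41/4 → after 1×micro: -167/32; S2 reads c1=161/16 → after 1×micro: 161/8 ⇒ (c0=4, c1=-167/32, c2=161/8)
[Gauss-Seidel] macro 1: S0 reads c0=4 → after 1×micro: 5; S1 reads c2=0 → after 1×micro: 1; S2 reads c1=1 → after 1×micro: 2 ⇒ (c0=5, c1=1, c2=2)
[Gauss-Seidel] macro 2: S0 reads c0=5 → after 1×micro: -1; S1 reads c2=2 → after 1×micro: -3/2; S2 reads c1=-3/2 → after 1×micro: -3 ⇒ (c0=-1, c1=-3/2, c2=-3)
[Gauss-Seidel] macro 3: S0 reads c0=-1 → after 1×micro: 4; S1 reads c2=-3 → after 1×micro: 9/4; S2 reads c1=9/4 → after 1×micro: 9/2 ⇒ (c0=4, c1=9/4, c2=9/2)
[Gauss-Seidel] macro 4: S0 reads c0=4 → after 1×micro: 5; S1 reads c2=9/2 → after 1×micro: -27/8; S2 reads c1=-27/8 → after 1×micro: -27/4 ⇒ (c0=5, c1=-27/8, c2=-27/4)
[Gauss-Seidel] macro 5: S0 reads c0=5 → after 1×micro: -1; S1 reads c2=-27/4 → after 1×micro: 81/16; S2 reads c1=81/16 → after 1×micro: 81/8 ⇒ (c0=-1, c1=81/16, c2=81/8)
[Gauss-Seidel] macro 6: S0 reads c0=-1 → after 1×micro: 4; S1 reads c2=81/8 → after 1×micro: -243/32; S2 reads c1=-243/32 → after 1×micro: -243/16 ⇒ (c0=4, c1=-243/32, c2=-243/16)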